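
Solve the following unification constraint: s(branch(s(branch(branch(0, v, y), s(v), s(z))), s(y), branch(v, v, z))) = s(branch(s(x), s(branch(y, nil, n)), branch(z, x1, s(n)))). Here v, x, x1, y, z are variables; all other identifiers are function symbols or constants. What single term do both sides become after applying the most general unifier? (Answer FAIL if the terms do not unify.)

FAIL

Decompose s/1: branch(s(branch(branch(0, v, y), s(v), s(z))), s(y), branch(v, v, z)) = branch(s(x), s(branch(y, nil, n)), branch(z, x1, s(n))).
Decompose branch/3: s(branch(branch(0, v, y), s(v), s(z))) = s(x),  s(y) = s(branch(y, nil, n)),  branch(v, v, z) = branch(z, x1, s(n)).
Decompose s/1: branch(branch(0, v, y), s(v), s(z)) = x.
Bind x := branch(branch(0, v, y), s(v), s(z)); no other remaining equation mentions x.
Decompose s/1: y = branch(y, nil, n).
Occurs check fails: y occurs in branch(y, nil, n); the equation y = branch(y, nil, n) has no finite solution.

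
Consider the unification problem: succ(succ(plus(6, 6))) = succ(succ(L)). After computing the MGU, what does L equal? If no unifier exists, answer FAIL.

Decompose succ/1: succ(plus(6, 6)) = succ(L).
Decompose succ/1: plus(6, 6) = L.
Bind L := plus(6, 6).
MGU = { L := plus(6, 6) }, so L := plus(6, 6).

plus(6, 6)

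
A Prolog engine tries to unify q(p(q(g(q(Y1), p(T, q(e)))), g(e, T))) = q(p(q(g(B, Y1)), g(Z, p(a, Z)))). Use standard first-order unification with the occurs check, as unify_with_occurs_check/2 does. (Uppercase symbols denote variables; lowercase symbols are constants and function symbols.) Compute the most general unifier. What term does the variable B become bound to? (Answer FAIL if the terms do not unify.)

Decompose q/1: p(q(g(q(Y1), p(T, q(e)))), g(e, T)) = p(q(g(B, Y1)), g(Z, p(a, Z))).
Decompose p/2: q(g(q(Y1), p(T, q(e)))) = q(g(B, Y1)),  g(e, T) = g(Z, p(a, Z)).
Decompose q/1: g(q(Y1), p(T, q(e))) = g(B, Y1).
Decompose g/2: q(Y1) = B,  p(T, q(e)) = Y1.
Bind B := q(Y1); no other remaining equation mentions B.
Bind Y1 := p(T, q(e)); no other remaining equation mentions Y1. Substituting into the earlier binding gives B := q(p(T, q(e))).
Decompose g/2: e = Z,  T = p(a, Z).
Bind Z := e; substituting into the remaining equation gives: T = p(a, e).
Bind T := p(a, e). Substituting into the earlier bindings gives B := q(p(p(a, e), q(e))), Y1 := p(p(a, e), q(e)).
MGU = { B ↦ q(p(p(a, e), q(e))), Y1 ↦ p(p(a, e), q(e)), Z ↦ e, T ↦ p(a, e) }, so B ↦ q(p(p(a, e), q(e))).

q(p(p(a, e), q(e)))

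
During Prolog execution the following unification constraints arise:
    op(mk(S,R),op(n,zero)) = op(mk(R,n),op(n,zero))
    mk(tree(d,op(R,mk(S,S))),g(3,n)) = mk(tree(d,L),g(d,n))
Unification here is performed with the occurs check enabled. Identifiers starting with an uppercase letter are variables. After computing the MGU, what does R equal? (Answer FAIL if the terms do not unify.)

Decompose op/2: mk(S,R) = mk(R,n),  op(n,zero) = op(n,zero).
Decompose mk/2: S = R,  R = n.
Bind S := R; substituting into the one remaining equation that mentions S gives: mk(tree(d,op(R,mk(R,R))),g(3,n)) = mk(tree(d,L),g(d,n)).
Bind R := n; substituting into the one remaining equation that mentions R gives: mk(tree(d,op(n,mk(n,n))),g(3,n)) = mk(tree(d,L),g(d,n)). Substituting into the earlier binding gives S := n.
Delete trivial equation op(n,zero) = op(n,zero).
Decompose mk/2: tree(d,op(n,mk(n,n))) = tree(d,L),  g(3,n) = g(d,n).
Decompose tree/2: d = d,  op(n,mk(n,n)) = L.
Delete trivial equation d = d.
Bind L := op(n,mk(n,n)); no other remaining equation mentions L.
Decompose g/2: 3 = d,  n = n.
Clash: constants 3 and d differ; no unifier exists.

FAIL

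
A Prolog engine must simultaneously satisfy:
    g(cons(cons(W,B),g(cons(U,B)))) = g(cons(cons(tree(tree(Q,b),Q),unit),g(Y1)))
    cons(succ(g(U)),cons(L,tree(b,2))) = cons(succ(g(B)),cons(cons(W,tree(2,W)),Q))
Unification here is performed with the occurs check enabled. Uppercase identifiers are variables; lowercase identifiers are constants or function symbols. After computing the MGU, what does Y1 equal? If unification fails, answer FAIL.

cons(unit,unit)

Decompose g/1: cons(cons(W,B),g(cons(U,B))) = cons(cons(tree(tree(Q,b),Q),unit),g(Y1)).
Decompose cons/2: cons(W,B) = cons(tree(tree(Q,b),Q),unit),  g(cons(U,B)) = g(Y1).
Decompose cons/2: W = tree(tree(Q,b),Q),  B = unit.
Bind W := tree(tree(Q,b),Q); substituting into the one remaining equation that mentions W gives: cons(succ(g(U)),cons(L,tree(b,2))) = cons(succ(g(B)),cons(cons(tree(tree(Q,b),Q),tree(2,tree(tree(Q,b),Q))),Q)).
Bind B := unit; substituting into the remaining equations gives: g(cons(U,unit)) = g(Y1),  cons(succ(g(U)),cons(L,tree(b,2))) = cons(succ(g(unit)),cons(cons(tree(tree(Q,b),Q),tree(2,tree(tree(Q,b),Q))),Q)).
Decompose g/1: cons(U,unit) = Y1.
Bind Y1 := cons(U,unit); no other remaining equation mentions Y1.
Decompose cons/2: succ(g(U)) = succ(g(unit)),  cons(L,tree(b,2)) = cons(cons(tree(tree(Q,b),Q),tree(2,tree(tree(Q,b),Q))),Q).
Decompose succ/1: g(U) = g(unit).
Decompose g/1: U = unit.
Bind U := unit; no other remaining equation mentions U. Substituting into the earlier binding gives Y1 := cons(unit,unit).
Decompose cons/2: L = cons(tree(tree(Q,b),Q),tree(2,tree(tree(Q,b),Q))),  tree(b,2) = Q.
Bind L := cons(tree(tree(Q,b),Q),tree(2,tree(tree(Q,b),Q))); no other remaining equation mentions L.
Bind Q := tree(b,2). Substituting into the earlier bindings gives W := tree(tree(tree(b,2),b),tree(b,2)), L := cons(tree(tree(tree(b,2),b),tree(b,2)),tree(2,tree(tree(tree(b,2),b),tree(b,2)))).
MGU = { W = tree(tree(tree(b,2),b),tree(b,2)), B = unit, Y1 = cons(unit,unit), U = unit, L = cons(tree(tree(tree(b,2),b),tree(b,2)),tree(2,tree(tree(tree(b,2),b),tree(b,2)))), Q = tree(b,2) }, so Y1 = cons(unit,unit).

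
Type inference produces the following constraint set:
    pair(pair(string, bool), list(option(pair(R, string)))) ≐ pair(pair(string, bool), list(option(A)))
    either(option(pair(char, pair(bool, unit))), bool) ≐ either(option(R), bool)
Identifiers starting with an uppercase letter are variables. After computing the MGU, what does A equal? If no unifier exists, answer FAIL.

pair(pair(char, pair(bool, unit)), string)

Decompose pair/2: pair(string, bool) ≐ pair(string, bool),  list(option(pair(R, string))) ≐ list(option(A)).
Delete trivial equation pair(string, bool) ≐ pair(string, bool).
Decompose list/1: option(pair(R, string)) ≐ option(A).
Decompose option/1: pair(R, string) ≐ A.
Bind A := pair(R, string); no other remaining equation mentions A.
Decompose either/2: option(pair(char, pair(bool, unit))) ≐ option(R),  bool ≐ bool.
Decompose option/1: pair(char, pair(bool, unit)) ≐ R.
Bind R := pair(char, pair(bool, unit)); no other remaining equation mentions R. Substituting into the earlier binding gives A := pair(pair(char, pair(bool, unit)), string).
Delete trivial equation bool ≐ bool.
MGU = { A ↦ pair(pair(char, pair(bool, unit)), string), R ↦ pair(char, pair(bool, unit)) }, so A ↦ pair(pair(char, pair(bool, unit)), string).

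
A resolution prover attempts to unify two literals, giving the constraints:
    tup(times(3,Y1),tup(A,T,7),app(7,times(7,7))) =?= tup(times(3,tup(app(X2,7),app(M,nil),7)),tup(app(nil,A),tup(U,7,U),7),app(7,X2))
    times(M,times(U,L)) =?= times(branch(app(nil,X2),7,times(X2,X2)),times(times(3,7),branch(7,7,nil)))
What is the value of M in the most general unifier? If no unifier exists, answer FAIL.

FAIL

Decompose tup/3: times(3,Y1) =?= times(3,tup(app(X2,7),app(M,nil),7)),  tup(A,T,7) =?= tup(app(nil,A),tup(U,7,U),7),  app(7,times(7,7)) =?= app(7,X2).
Decompose times/2: 3 =?= 3,  Y1 =?= tup(app(X2,7),app(M,nil),7).
Delete trivial equation 3 =?= 3.
Bind Y1 := tup(app(X2,7),app(M,nil),7); no other remaining equation mentions Y1.
Decompose tup/3: A =?= app(nil,A),  T =?= tup(U,7,U),  7 =?= 7.
Occurs check fails: A occurs in app(nil,A); the equation A =?= app(nil,A) has no finite solution.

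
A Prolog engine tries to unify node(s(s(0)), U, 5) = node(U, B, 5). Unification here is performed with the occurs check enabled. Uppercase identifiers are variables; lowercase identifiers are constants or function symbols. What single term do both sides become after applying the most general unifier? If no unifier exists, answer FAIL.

Decompose node/3: s(s(0)) = U,  U = B,  5 = 5.
Bind U := s(s(0)); substituting into the one remaining equation that mentions U gives: s(s(0)) = B.
Bind B := s(s(0)); no other remaining equation mentions B.
Delete trivial equation 5 = 5.
Applying the MGU to either side gives node(s(s(0)), s(s(0)), 5).

node(s(s(0)), s(s(0)), 5)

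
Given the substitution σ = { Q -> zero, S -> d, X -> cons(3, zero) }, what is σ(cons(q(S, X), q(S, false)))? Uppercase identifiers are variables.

Replace each occurrence of S with d.
Replace each occurrence of X with cons(3, zero).
Result: cons(q(d, cons(3, zero)), q(d, false)).

cons(q(d, cons(3, zero)), q(d, false))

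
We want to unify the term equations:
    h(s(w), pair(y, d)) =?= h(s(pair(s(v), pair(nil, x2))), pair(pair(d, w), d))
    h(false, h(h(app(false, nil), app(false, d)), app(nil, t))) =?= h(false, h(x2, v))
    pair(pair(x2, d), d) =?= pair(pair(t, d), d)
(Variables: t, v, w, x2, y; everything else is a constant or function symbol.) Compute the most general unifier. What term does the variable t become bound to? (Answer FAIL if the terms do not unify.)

h(app(false, nil), app(false, d))

Decompose h/2: s(w) =?= s(pair(s(v), pair(nil, x2))),  pair(y, d) =?= pair(pair(d, w), d).
Decompose s/1: w =?= pair(s(v), pair(nil, x2)).
Bind w := pair(s(v), pair(nil, x2)); substituting into the one remaining equation that mentions w gives: pair(y, d) =?= pair(pair(d, pair(s(v), pair(nil, x2))), d).
Decompose pair/2: y =?= pair(d, pair(s(v), pair(nil, x2))),  d =?= d.
Bind y := pair(d, pair(s(v), pair(nil, x2))); no other remaining equation mentions y.
Delete trivial equation d =?= d.
Decompose h/2: false =?= false,  h(h(app(false, nil), app(false, d)), app(nil, t)) =?= h(x2, v).
Delete trivial equation false =?= false.
Decompose h/2: h(app(false, nil), app(false, d)) =?= x2,  app(nil, t) =?= v.
Bind x2 := h(app(false, nil), app(false, d)); substituting into the one remaining equation that mentions x2 gives: pair(pair(h(app(false, nil), app(false, d)), d), d) =?= pair(pair(t, d), d). Substituting into the earlier bindings gives w := pair(s(v), pair(nil, h(app(false, nil), app(false, d)))), y := pair(d, pair(s(v), pair(nil, h(app(false, nil), app(false, d))))).
Bind v := app(nil, t); no other remaining equation mentions v. Substituting into the earlier bindings gives w := pair(s(app(nil, t)), pair(nil, h(app(false, nil), app(false, d)))), y := pair(d, pair(s(app(nil, t)), pair(nil, h(app(false, nil), app(false, d))))).
Decompose pair/2: pair(h(app(false, nil), app(false, d)), d) =?= pair(t, d),  d =?= d.
Decompose pair/2: h(app(false, nil), app(false, d)) =?= t,  d =?= d.
Bind t := h(app(false, nil), app(false, d)); no other remaining equation mentions t. Substituting into the earlier bindings gives w := pair(s(app(nil, h(app(false, nil), app(false, d)))), pair(nil, h(app(false, nil), app(false, d)))), y := pair(d, pair(s(app(nil, h(app(false, nil), app(false, d)))), pair(nil, h(app(false, nil), app(false, d))))), v := app(nil, h(app(false, nil), app(false, d))).
Delete trivial equation d =?= d.
Delete trivial equation d =?= d.
MGU = { w := pair(s(app(nil, h(app(false, nil), app(false, d)))), pair(nil, h(app(false, nil), app(false, d)))), y := pair(d, pair(s(app(nil, h(app(false, nil), app(false, d)))), pair(nil, h(app(false, nil), app(false, d))))), x2 := h(app(false, nil), app(false, d)), v := app(nil, h(app(false, nil), app(false, d))), t := h(app(false, nil), app(false, d)) }, so t := h(app(false, nil), app(false, d)).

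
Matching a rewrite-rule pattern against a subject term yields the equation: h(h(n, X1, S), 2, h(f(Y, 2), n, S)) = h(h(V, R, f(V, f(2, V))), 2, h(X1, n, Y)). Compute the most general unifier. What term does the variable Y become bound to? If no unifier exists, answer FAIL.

Decompose h/3: h(n, X1, S) = h(V, R, f(V, f(2, V))),  2 = 2,  h(f(Y, 2), n, S) = h(X1, n, Y).
Decompose h/3: n = V,  X1 = R,  S = f(V, f(2, V)).
Bind V := n; substituting into the one remaining equation that mentions V gives: S = f(n, f(2, n)).
Bind X1 := R; substituting into the one remaining equation that mentions X1 gives: h(f(Y, 2), n, S) = h(R, n, Y).
Bind S := f(n, f(2, n)); substituting into the one remaining equation that mentions S gives: h(f(Y, 2), n, f(n, f(2, n))) = h(R, n, Y).
Delete trivial equation 2 = 2.
Decompose h/3: f(Y, 2) = R,  n = n,  f(n, f(2, n)) = Y.
Bind R := f(Y, 2); no other remaining equation mentions R. Substituting into the earlier binding gives X1 := f(Y, 2).
Delete trivial equation n = n.
Bind Y := f(n, f(2, n)). Substituting into the earlier bindings gives X1 := f(f(n, f(2, n)), 2), R := f(f(n, f(2, n)), 2).
MGU = { V := n, X1 := f(f(n, f(2, n)), 2), S := f(n, f(2, n)), R := f(f(n, f(2, n)), 2), Y := f(n, f(2, n)) }, so Y := f(n, f(2, n)).

f(n, f(2, n))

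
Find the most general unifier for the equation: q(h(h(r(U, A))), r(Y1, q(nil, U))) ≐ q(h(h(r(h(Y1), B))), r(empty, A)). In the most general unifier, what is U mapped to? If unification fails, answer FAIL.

h(empty)

Decompose q/2: h(h(r(U, A))) ≐ h(h(r(h(Y1), B))),  r(Y1, q(nil, U)) ≐ r(empty, A).
Decompose h/1: h(r(U, A)) ≐ h(r(h(Y1), B)).
Decompose h/1: r(U, A) ≐ r(h(Y1), B).
Decompose r/2: U ≐ h(Y1),  A ≐ B.
Bind U := h(Y1); substituting into the one remaining equation that mentions U gives: r(Y1, q(nil, h(Y1))) ≐ r(empty, A).
Bind A := B; substituting into the remaining equation gives: r(Y1, q(nil, h(Y1))) ≐ r(empty, B).
Decompose r/2: Y1 ≐ empty,  q(nil, h(Y1)) ≐ B.
Bind Y1 := empty; substituting into the remaining equation gives: q(nil, h(empty)) ≐ B. Substituting into the earlier binding gives U := h(empty).
Bind B := q(nil, h(empty)). Substituting into the earlier binding gives A := q(nil, h(empty)).
MGU = { U -> h(empty), A -> q(nil, h(empty)), Y1 -> empty, B -> q(nil, h(empty)) }, so U -> h(empty).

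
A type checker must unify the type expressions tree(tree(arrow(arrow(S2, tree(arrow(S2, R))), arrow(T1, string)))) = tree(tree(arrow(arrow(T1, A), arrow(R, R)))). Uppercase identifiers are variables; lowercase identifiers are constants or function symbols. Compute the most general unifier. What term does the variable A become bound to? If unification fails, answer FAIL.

Decompose tree/1: tree(arrow(arrow(S2, tree(arrow(S2, R))), arrow(T1, string))) = tree(arrow(arrow(T1, A), arrow(R, R))).
Decompose tree/1: arrow(arrow(S2, tree(arrow(S2, R))), arrow(T1, string)) = arrow(arrow(T1, A), arrow(R, R)).
Decompose arrow/2: arrow(S2, tree(arrow(S2, R))) = arrow(T1, A),  arrow(T1, string) = arrow(R, R).
Decompose arrow/2: S2 = T1,  tree(arrow(S2, R)) = A.
Bind S2 := T1; substituting into the one remaining equation that mentions S2 gives: tree(arrow(T1, R)) = A.
Bind A := tree(arrow(T1, R)); no other remaining equation mentions A.
Decompose arrow/2: T1 = R,  string = R.
Bind T1 := R; no other remaining equation mentions T1. Substituting into the earlier bindings gives S2 := R, A := tree(arrow(R, R)).
Bind R := string. Substituting into the earlier bindings gives S2 := string, A := tree(arrow(string, string)), T1 := string.
MGU = { S2 := string, A := tree(arrow(string, string)), T1 := string, R := string }, so A := tree(arrow(string, string)).

tree(arrow(string, string))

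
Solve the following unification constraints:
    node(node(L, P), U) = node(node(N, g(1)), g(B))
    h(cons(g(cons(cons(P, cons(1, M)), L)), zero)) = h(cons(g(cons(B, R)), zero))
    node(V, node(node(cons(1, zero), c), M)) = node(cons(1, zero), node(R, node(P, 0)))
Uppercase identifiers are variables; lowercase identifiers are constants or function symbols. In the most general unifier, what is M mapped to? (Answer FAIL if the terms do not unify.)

node(g(1), 0)

Decompose node/2: node(L, P) = node(N, g(1)),  U = g(B).
Decompose node/2: L = N,  P = g(1).
Bind L := N; substituting into the one remaining equation that mentions L gives: h(cons(g(cons(cons(P, cons(1, M)), N)), zero)) = h(cons(g(cons(B, R)), zero)).
Bind P := g(1); substituting into the 2 remaining equations that mention P gives: h(cons(g(cons(cons(g(1), cons(1, M)), N)), zero)) = h(cons(g(cons(B, R)), zero)),  node(V, node(node(cons(1, zero), c), M)) = node(cons(1, zero), node(R, node(g(1), 0))).
Bind U := g(B); no other remaining equation mentions U.
Decompose h/1: cons(g(cons(cons(g(1), cons(1, M)), N)), zero) = cons(g(cons(B, R)), zero).
Decompose cons/2: g(cons(cons(g(1), cons(1, M)), N)) = g(cons(B, R)),  zero = zero.
Decompose g/1: cons(cons(g(1), cons(1, M)), N) = cons(B, R).
Decompose cons/2: cons(g(1), cons(1, M)) = B,  N = R.
Bind B := cons(g(1), cons(1, M)); no other remaining equation mentions B. Substituting into the earlier binding gives U := g(cons(g(1), cons(1, M))).
Bind N := R; no other remaining equation mentions N. Substituting into the earlier binding gives L := R.
Delete trivial equation zero = zero.
Decompose node/2: V = cons(1, zero),  node(node(cons(1, zero), c), M) = node(R, node(g(1), 0)).
Bind V := cons(1, zero); no other remaining equation mentions V.
Decompose node/2: node(cons(1, zero), c) = R,  M = node(g(1), 0).
Bind R := node(cons(1, zero), c); no other remaining equation mentions R. Substituting into the earlier bindings gives L := node(cons(1, zero), c), N := node(cons(1, zero), c).
Bind M := node(g(1), 0). Substituting into the earlier bindings gives U := g(cons(g(1), cons(1, node(g(1), 0)))), B := cons(g(1), cons(1, node(g(1), 0))).
MGU = { L := node(cons(1, zero), c), P := g(1), U := g(cons(g(1), cons(1, node(g(1), 0)))), B := cons(g(1), cons(1, node(g(1), 0))), N := node(cons(1, zero), c), V := cons(1, zero), R := node(cons(1, zero), c), M := node(g(1), 0) }, so M := node(g(1), 0).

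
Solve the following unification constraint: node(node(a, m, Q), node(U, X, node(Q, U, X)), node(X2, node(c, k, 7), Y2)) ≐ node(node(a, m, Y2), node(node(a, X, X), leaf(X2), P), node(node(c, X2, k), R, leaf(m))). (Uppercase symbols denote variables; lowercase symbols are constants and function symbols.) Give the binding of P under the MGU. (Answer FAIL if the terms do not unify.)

Decompose node/3: node(a, m, Q) ≐ node(a, m, Y2),  node(U, X, node(Q, U, X)) ≐ node(node(a, X, X), leaf(X2), P),  node(X2, node(c, k, 7), Y2) ≐ node(node(c, X2, k), R, leaf(m)).
Decompose node/3: a ≐ a,  m ≐ m,  Q ≐ Y2.
Delete trivial equation a ≐ a.
Delete trivial equation m ≐ m.
Bind Q := Y2; substituting into the one remaining equation that mentions Q gives: node(U, X, node(Y2, U, X)) ≐ node(node(a, X, X), leaf(X2), P).
Decompose node/3: U ≐ node(a, X, X),  X ≐ leaf(X2),  node(Y2, U, X) ≐ P.
Bind U := node(a, X, X); substituting into the one remaining equation that mentions U gives: node(Y2, node(a, X, X), X) ≐ P.
Bind X := leaf(X2); substituting into the one remaining equation that mentions X gives: node(Y2, node(a, leaf(X2), leaf(X2)), leaf(X2)) ≐ P. Substituting into the earlier binding gives U := node(a, leaf(X2), leaf(X2)).
Bind P := node(Y2, node(a, leaf(X2), leaf(X2)), leaf(X2)); no other remaining equation mentions P.
Decompose node/3: X2 ≐ node(c, X2, k),  node(c, k, 7) ≐ R,  Y2 ≐ leaf(m).
Occurs check fails: X2 occurs in node(c, X2, k); the equation X2 ≐ node(c, X2, k) has no finite solution.

FAIL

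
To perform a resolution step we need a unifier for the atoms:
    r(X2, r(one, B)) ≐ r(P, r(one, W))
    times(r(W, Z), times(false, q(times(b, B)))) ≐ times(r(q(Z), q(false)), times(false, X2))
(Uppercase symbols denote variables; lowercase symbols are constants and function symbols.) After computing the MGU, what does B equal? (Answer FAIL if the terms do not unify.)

Decompose r/2: X2 ≐ P,  r(one, B) ≐ r(one, W).
Bind X2 := P; substituting into the one remaining equation that mentions X2 gives: times(r(W, Z), times(false, q(times(b, B)))) ≐ times(r(q(Z), q(false)), times(false, P)).
Decompose r/2: one ≐ one,  B ≐ W.
Delete trivial equation one ≐ one.
Bind B := W; substituting into the remaining equation gives: times(r(W, Z), times(false, q(times(b, W)))) ≐ times(r(q(Z), q(false)), times(false, P)).
Decompose times/2: r(W, Z) ≐ r(q(Z), q(false)),  times(false, q(times(b, W))) ≐ times(false, P).
Decompose r/2: W ≐ q(Z),  Z ≐ q(false).
Bind W := q(Z); substituting into the one remaining equation that mentions W gives: times(false, q(times(b, q(Z)))) ≐ times(false, P). Substituting into the earlier binding gives B := q(Z).
Bind Z := q(false); substituting into the remaining equation gives: times(false, q(times(b, q(q(false))))) ≐ times(false, P). Substituting into the earlier bindings gives B := q(q(false)), W := q(q(false)).
Decompose times/2: false ≐ false,  q(times(b, q(q(false)))) ≐ P.
Delete trivial equation false ≐ false.
Bind P := q(times(b, q(q(false)))). Substituting into the earlier binding gives X2 := q(times(b, q(q(false)))).
MGU = { X2 ↦ q(times(b, q(q(false)))), B ↦ q(q(false)), W ↦ q(q(false)), Z ↦ q(false), P ↦ q(times(b, q(q(false)))) }, so B ↦ q(q(false)).

q(q(false))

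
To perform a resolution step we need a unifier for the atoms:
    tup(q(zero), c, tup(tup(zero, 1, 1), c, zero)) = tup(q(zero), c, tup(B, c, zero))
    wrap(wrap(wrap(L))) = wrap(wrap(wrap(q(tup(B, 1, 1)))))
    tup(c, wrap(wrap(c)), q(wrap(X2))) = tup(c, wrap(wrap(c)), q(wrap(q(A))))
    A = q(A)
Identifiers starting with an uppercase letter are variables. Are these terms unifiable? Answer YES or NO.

Decompose tup/3: q(zero) = q(zero),  c = c,  tup(tup(zero, 1, 1), c, zero) = tup(B, c, zero).
Delete trivial equation q(zero) = q(zero).
Delete trivial equation c = c.
Decompose tup/3: tup(zero, 1, 1) = B,  c = c,  zero = zero.
Bind B := tup(zero, 1, 1); substituting into the one remaining equation that mentions B gives: wrap(wrap(wrap(L))) = wrap(wrap(wrap(q(tup(tup(zero, 1, 1), 1, 1))))).
Delete trivial equation c = c.
Delete trivial equation zero = zero.
Decompose wrap/1: wrap(wrap(L)) = wrap(wrap(q(tup(tup(zero, 1, 1), 1, 1)))).
Decompose wrap/1: wrap(L) = wrap(q(tup(tup(zero, 1, 1), 1, 1))).
Decompose wrap/1: L = q(tup(tup(zero, 1, 1), 1, 1)).
Bind L := q(tup(tup(zero, 1, 1), 1, 1)); no other remaining equation mentions L.
Decompose tup/3: c = c,  wrap(wrap(c)) = wrap(wrap(c)),  q(wrap(X2)) = q(wrap(q(A))).
Delete trivial equation c = c.
Delete trivial equation wrap(wrap(c)) = wrap(wrap(c)).
Decompose q/1: wrap(X2) = wrap(q(A)).
Decompose wrap/1: X2 = q(A).
Bind X2 := q(A); no other remaining equation mentions X2.
Occurs check fails: A occurs in q(A); the equation A = q(A) has no finite solution.

NO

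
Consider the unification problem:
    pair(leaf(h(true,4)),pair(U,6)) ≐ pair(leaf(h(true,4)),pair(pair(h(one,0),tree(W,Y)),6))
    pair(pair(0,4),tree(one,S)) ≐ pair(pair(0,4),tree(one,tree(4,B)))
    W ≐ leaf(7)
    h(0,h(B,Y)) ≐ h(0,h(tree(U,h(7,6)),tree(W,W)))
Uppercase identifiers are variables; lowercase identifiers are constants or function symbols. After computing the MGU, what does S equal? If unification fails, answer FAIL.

Decompose pair/2: leaf(h(true,4)) ≐ leaf(h(true,4)),  pair(U,6) ≐ pair(pair(h(one,0),tree(W,Y)),6).
Delete trivial equation leaf(h(true,4)) ≐ leaf(h(true,4)).
Decompose pair/2: U ≐ pair(h(one,0),tree(W,Y)),  6 ≐ 6.
Bind U := pair(h(one,0),tree(W,Y)); substituting into the one remaining equation that mentions U gives: h(0,h(B,Y)) ≐ h(0,h(tree(pair(h(one,0),tree(W,Y)),h(7,6)),tree(W,W))).
Delete trivial equation 6 ≐ 6.
Decompose pair/2: pair(0,4) ≐ pair(0,4),  tree(one,S) ≐ tree(one,tree(4,B)).
Delete trivial equation pair(0,4) ≐ pair(0,4).
Decompose tree/2: one ≐ one,  S ≐ tree(4,B).
Delete trivial equation one ≐ one.
Bind S := tree(4,B); no other remaining equation mentions S.
Bind W := leaf(7); substituting into the remaining equation gives: h(0,h(B,Y)) ≐ h(0,h(tree(pair(h(one,0),tree(leaf(7),Y)),h(7,6)),tree(leaf(7),leaf(7)))). Substituting into the earlier binding gives U := pair(h(one,0),tree(leaf(7),Y)).
Decompose h/2: 0 ≐ 0,  h(B,Y) ≐ h(tree(pair(h(one,0),tree(leaf(7),Y)),h(7,6)),tree(leaf(7),leaf(7))).
Delete trivial equation 0 ≐ 0.
Decompose h/2: B ≐ tree(pair(h(one,0),tree(leaf(7),Y)),h(7,6)),  Y ≐ tree(leaf(7),leaf(7)).
Bind B := tree(pair(h(one,0),tree(leaf(7),Y)),h(7,6)); no other remaining equation mentions B. Substituting into the earlier binding gives S := tree(4,tree(pair(h(one,0),tree(leaf(7),Y)),h(7,6))).
Bind Y := tree(leaf(7),leaf(7)). Substituting into the earlier bindings gives U := pair(h(one,0),tree(leaf(7),tree(leaf(7),leaf(7)))), S := tree(4,tree(pair(h(one,0),tree(leaf(7),tree(leaf(7),leaf(7)))),h(7,6))), B := tree(pair(h(one,0),tree(leaf(7),tree(leaf(7),leaf(7)))),h(7,6)).
MGU = { U := pair(h(one,0),tree(leaf(7),tree(leaf(7),leaf(7)))), S := tree(4,tree(pair(h(one,0),tree(leaf(7),tree(leaf(7),leaf(7)))),h(7,6))), W := leaf(7), B := tree(pair(h(one,0),tree(leaf(7),tree(leaf(7),leaf(7)))),h(7,6)), Y := tree(leaf(7),leaf(7)) }, so S := tree(4,tree(pair(h(one,0),tree(leaf(7),tree(leaf(7),leaf(7)))),h(7,6))).

tree(4,tree(pair(h(one,0),tree(leaf(7),tree(leaf(7),leaf(7)))),h(7,6)))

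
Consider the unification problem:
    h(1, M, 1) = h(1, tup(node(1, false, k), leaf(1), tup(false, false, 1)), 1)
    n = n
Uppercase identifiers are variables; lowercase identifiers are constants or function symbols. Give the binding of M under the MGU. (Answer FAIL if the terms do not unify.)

Decompose h/3: 1 = 1,  M = tup(node(1, false, k), leaf(1), tup(false, false, 1)),  1 = 1.
Delete trivial equation 1 = 1.
Bind M := tup(node(1, false, k), leaf(1), tup(false, false, 1)); no other remaining equation mentions M.
Delete trivial equation 1 = 1.
Delete trivial equation n = n.
MGU = { M -> tup(node(1, false, k), leaf(1), tup(false, false, 1)) }, so M -> tup(node(1, false, k), leaf(1), tup(false, false, 1)).

tup(node(1, false, k), leaf(1), tup(false, false, 1))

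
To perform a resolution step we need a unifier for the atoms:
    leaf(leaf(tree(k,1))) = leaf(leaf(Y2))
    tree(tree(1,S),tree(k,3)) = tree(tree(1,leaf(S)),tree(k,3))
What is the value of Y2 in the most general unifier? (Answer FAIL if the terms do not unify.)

Decompose leaf/1: leaf(tree(k,1)) = leaf(Y2).
Decompose leaf/1: tree(k,1) = Y2.
Bind Y2 := tree(k,1); no other remaining equation mentions Y2.
Decompose tree/2: tree(1,S) = tree(1,leaf(S)),  tree(k,3) = tree(k,3).
Decompose tree/2: 1 = 1,  S = leaf(S).
Delete trivial equation 1 = 1.
Occurs check fails: S occurs in leaf(S); the equation S = leaf(S) has no finite solution.

FAIL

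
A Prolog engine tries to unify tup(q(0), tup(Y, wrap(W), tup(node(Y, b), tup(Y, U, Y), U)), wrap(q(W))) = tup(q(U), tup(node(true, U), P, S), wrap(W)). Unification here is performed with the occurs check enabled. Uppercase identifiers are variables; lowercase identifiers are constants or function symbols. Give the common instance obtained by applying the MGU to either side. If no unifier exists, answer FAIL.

Decompose tup/3: q(0) = q(U),  tup(Y, wrap(W), tup(node(Y, b), tup(Y, U, Y), U)) = tup(node(true, U), P, S),  wrap(q(W)) = wrap(W).
Decompose q/1: 0 = U.
Bind U := 0; substituting into the one remaining equation that mentions U gives: tup(Y, wrap(W), tup(node(Y, b), tup(Y, 0, Y), 0)) = tup(node(true, 0), P, S).
Decompose tup/3: Y = node(true, 0),  wrap(W) = P,  tup(node(Y, b), tup(Y, 0, Y), 0) = S.
Bind Y := node(true, 0); substituting into the one remaining equation that mentions Y gives: tup(node(node(true, 0), b), tup(node(true, 0), 0, node(true, 0)), 0) = S.
Bind P := wrap(W); no other remaining equation mentions P.
Bind S := tup(node(node(true, 0), b), tup(node(true, 0), 0, node(true, 0)), 0); no other remaining equation mentions S.
Decompose wrap/1: q(W) = W.
Occurs check fails: W occurs in q(W); the equation W = q(W) has no finite solution.

FAIL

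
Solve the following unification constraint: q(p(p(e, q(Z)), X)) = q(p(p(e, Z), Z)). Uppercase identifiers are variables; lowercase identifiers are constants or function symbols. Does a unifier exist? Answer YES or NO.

Decompose q/1: p(p(e, q(Z)), X) = p(p(e, Z), Z).
Decompose p/2: p(e, q(Z)) = p(e, Z),  X = Z.
Decompose p/2: e = e,  q(Z) = Z.
Delete trivial equation e = e.
Occurs check fails: Z occurs in q(Z); the equation Z = q(Z) has no finite solution.

NO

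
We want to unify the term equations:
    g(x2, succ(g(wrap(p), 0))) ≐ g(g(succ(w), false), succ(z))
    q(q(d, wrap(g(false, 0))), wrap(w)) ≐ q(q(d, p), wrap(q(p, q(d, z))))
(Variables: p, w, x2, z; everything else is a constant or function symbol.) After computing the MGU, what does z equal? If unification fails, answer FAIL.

Decompose g/2: x2 ≐ g(succ(w), false),  succ(g(wrap(p), 0)) ≐ succ(z).
Bind x2 := g(succ(w), false); no other remaining equation mentions x2.
Decompose succ/1: g(wrap(p), 0) ≐ z.
Bind z := g(wrap(p), 0); substituting into the remaining equation gives: q(q(d, wrap(g(false, 0))), wrap(w)) ≐ q(q(d, p), wrap(q(p, q(d, g(wrap(p), 0))))).
Decompose q/2: q(d, wrap(g(false, 0))) ≐ q(d, p),  wrap(w) ≐ wrap(q(p, q(d, g(wrap(p), 0)))).
Decompose q/2: d ≐ d,  wrap(g(false, 0)) ≐ p.
Delete trivial equation d ≐ d.
Bind p := wrap(g(false, 0)); substituting into the remaining equation gives: wrap(w) ≐ wrap(q(wrap(g(false, 0)), q(d, g(wrap(wrap(g(false, 0))), 0)))). Substituting into the earlier binding gives z := g(wrap(wrap(g(false, 0))), 0).
Decompose wrap/1: w ≐ q(wrap(g(false, 0)), q(d, g(wrap(wrap(g(false, 0))), 0))).
Bind w := q(wrap(g(false, 0)), q(d, g(wrap(wrap(g(false, 0))), 0))). Substituting into the earlier binding gives x2 := g(succ(q(wrap(g(false, 0)), q(d, g(wrap(wrap(g(false, 0))), 0)))), false).
MGU = { x2 := g(succ(q(wrap(g(false, 0)), q(d, g(wrap(wrap(g(false, 0))), 0)))), false), z := g(wrap(wrap(g(false, 0))), 0), p := wrap(g(false, 0)), w := q(wrap(g(false, 0)), q(d, g(wrap(wrap(g(false, 0))), 0))) }, so z := g(wrap(wrap(g(false, 0))), 0).

g(wrap(wrap(g(false, 0))), 0)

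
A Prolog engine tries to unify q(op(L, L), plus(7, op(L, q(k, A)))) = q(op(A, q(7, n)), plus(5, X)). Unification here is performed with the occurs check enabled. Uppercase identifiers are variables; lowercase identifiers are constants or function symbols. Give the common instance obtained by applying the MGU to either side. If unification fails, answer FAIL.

FAIL

Decompose q/2: op(L, L) = op(A, q(7, n)),  plus(7, op(L, q(k, A))) = plus(5, X).
Decompose op/2: L = A,  L = q(7, n).
Bind L := A; substituting into the remaining equations gives: A = q(7, n),  plus(7, op(A, q(k, A))) = plus(5, X).
Bind A := q(7, n); substituting into the remaining equation gives: plus(7, op(q(7, n), q(k, q(7, n)))) = plus(5, X). Substituting into the earlier binding gives L := q(7, n).
Decompose plus/2: 7 = 5,  op(q(7, n), q(k, q(7, n))) = X.
Clash: constants 7 and 5 differ; no unifier exists.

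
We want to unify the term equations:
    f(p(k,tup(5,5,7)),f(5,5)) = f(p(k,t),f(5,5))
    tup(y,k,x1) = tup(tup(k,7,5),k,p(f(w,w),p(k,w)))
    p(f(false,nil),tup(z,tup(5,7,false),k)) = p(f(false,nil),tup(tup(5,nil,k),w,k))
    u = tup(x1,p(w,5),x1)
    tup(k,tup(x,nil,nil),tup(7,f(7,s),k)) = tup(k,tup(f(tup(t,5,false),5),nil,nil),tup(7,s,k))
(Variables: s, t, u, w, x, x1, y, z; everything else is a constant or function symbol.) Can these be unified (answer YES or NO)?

NO

Decompose f/2: p(k,tup(5,5,7)) = p(k,t),  f(5,5) = f(5,5).
Decompose p/2: k = k,  tup(5,5,7) = t.
Delete trivial equation k = k.
Bind t := tup(5,5,7); substituting into the one remaining equation that mentions t gives: tup(k,tup(x,nil,nil),tup(7,f(7,s),k)) = tup(k,tup(f(tup(tup(5,5,7),5,false),5),nil,nil),tup(7,s,k)).
Delete trivial equation f(5,5) = f(5,5).
Decompose tup/3: y = tup(k,7,5),  k = k,  x1 = p(f(w,w),p(k,w)).
Bind y := tup(k,7,5); no other remaining equation mentions y.
Delete trivial equation k = k.
Bind x1 := p(f(w,w),p(k,w)); substituting into the one remaining equation that mentions x1 gives: u = tup(p(f(w,w),p(k,w)),p(w,5),p(f(w,w),p(k,w))).
Decompose p/2: f(false,nil) = f(false,nil),  tup(z,tup(5,7,false),k) = tup(tup(5,nil,k),w,k).
Delete trivial equation f(false,nil) = f(false,nil).
Decompose tup/3: z = tup(5,nil,k),  tup(5,7,false) = w,  k = k.
Bind z := tup(5,nil,k); no other remaining equation mentions z.
Bind w := tup(5,7,false); substituting into the one remaining equation that mentions w gives: u = tup(p(f(tup(5,7,false),tup(5,7,false)),p(k,tup(5,7,false))),p(tup(5,7,false),5),p(f(tup(5,7,false),tup(5,7,false)),p(k,tup(5,7,false)))). Substituting into the earlier binding gives x1 := p(f(tup(5,7,false),tup(5,7,false)),p(k,tup(5,7,false))).
Delete trivial equation k = k.
Bind u := tup(p(f(tup(5,7,false),tup(5,7,false)),p(k,tup(5,7,false))),p(tup(5,7,false),5),p(f(tup(5,7,false),tup(5,7,false)),p(k,tup(5,7,false)))); no other remaining equation mentions u.
Decompose tup/3: k = k,  tup(x,nil,nil) = tup(f(tup(tup(5,5,7),5,false),5),nil,nil),  tup(7,f(7,s),k) = tup(7,s,k).
Delete trivial equation k = k.
Decompose tup/3: x = f(tup(tup(5,5,7),5,false),5),  nil = nil,  nil = nil.
Bind x := f(tup(tup(5,5,7),5,false),5); no other remaining equation mentions x.
Delete trivial equation nil = nil.
Delete trivial equation nil = nil.
Decompose tup/3: 7 = 7,  f(7,s) = s,  k = k.
Delete trivial equation 7 = 7.
Occurs check fails: s occurs in f(7,s); the equation s = f(7,s) has no finite solution.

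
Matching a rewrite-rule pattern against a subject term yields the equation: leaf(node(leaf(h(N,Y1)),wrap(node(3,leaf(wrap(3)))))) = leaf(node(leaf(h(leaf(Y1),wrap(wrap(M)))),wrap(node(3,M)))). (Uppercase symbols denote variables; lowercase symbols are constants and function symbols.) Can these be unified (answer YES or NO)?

YES

Decompose leaf/1: node(leaf(h(N,Y1)),wrap(node(3,leaf(wrap(3))))) = node(leaf(h(leaf(Y1),wrap(wrap(M)))),wrap(node(3,M))).
Decompose node/2: leaf(h(N,Y1)) = leaf(h(leaf(Y1),wrap(wrap(M)))),  wrap(node(3,leaf(wrap(3)))) = wrap(node(3,M)).
Decompose leaf/1: h(N,Y1) = h(leaf(Y1),wrap(wrap(M))).
Decompose h/2: N = leaf(Y1),  Y1 = wrap(wrap(M)).
Bind N := leaf(Y1); no other remaining equation mentions N.
Bind Y1 := wrap(wrap(M)); no other remaining equation mentions Y1. Substituting into the earlier binding gives N := leaf(wrap(wrap(M))).
Decompose wrap/1: node(3,leaf(wrap(3))) = node(3,M).
Decompose node/2: 3 = 3,  leaf(wrap(3)) = M.
Delete trivial equation 3 = 3.
Bind M := leaf(wrap(3)). Substituting into the earlier bindings gives N := leaf(wrap(wrap(leaf(wrap(3))))), Y1 := wrap(wrap(leaf(wrap(3)))).
No equations remain and no clash or occurs-check failure arose, so a unifier exists.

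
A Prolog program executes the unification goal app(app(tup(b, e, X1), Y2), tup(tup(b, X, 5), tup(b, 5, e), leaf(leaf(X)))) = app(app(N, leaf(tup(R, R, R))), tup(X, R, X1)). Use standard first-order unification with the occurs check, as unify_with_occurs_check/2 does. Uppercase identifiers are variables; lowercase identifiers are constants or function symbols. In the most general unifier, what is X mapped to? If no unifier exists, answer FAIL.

FAIL

Decompose app/2: app(tup(b, e, X1), Y2) = app(N, leaf(tup(R, R, R))),  tup(tup(b, X, 5), tup(b, 5, e), leaf(leaf(X))) = tup(X, R, X1).
Decompose app/2: tup(b, e, X1) = N,  Y2 = leaf(tup(R, R, R)).
Bind N := tup(b, e, X1); no other remaining equation mentions N.
Bind Y2 := leaf(tup(R, R, R)); no other remaining equation mentions Y2.
Decompose tup/3: tup(b, X, 5) = X,  tup(b, 5, e) = R,  leaf(leaf(X)) = X1.
Occurs check fails: X occurs in tup(b, X, 5); the equation X = tup(b, X, 5) has no finite solution.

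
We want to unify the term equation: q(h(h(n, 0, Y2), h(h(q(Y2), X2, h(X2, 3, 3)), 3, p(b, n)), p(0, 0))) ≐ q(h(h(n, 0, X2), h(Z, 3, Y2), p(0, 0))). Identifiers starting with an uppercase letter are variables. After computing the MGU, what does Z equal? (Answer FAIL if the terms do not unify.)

h(q(p(b, n)), p(b, n), h(p(b, n), 3, 3))

Decompose q/1: h(h(n, 0, Y2), h(h(q(Y2), X2, h(X2, 3, 3)), 3, p(b, n)), p(0, 0)) ≐ h(h(n, 0, X2), h(Z, 3, Y2), p(0, 0)).
Decompose h/3: h(n, 0, Y2) ≐ h(n, 0, X2),  h(h(q(Y2), X2, h(X2, 3, 3)), 3, p(b, n)) ≐ h(Z, 3, Y2),  p(0, 0) ≐ p(0, 0).
Decompose h/3: n ≐ n,  0 ≐ 0,  Y2 ≐ X2.
Delete trivial equation n ≐ n.
Delete trivial equation 0 ≐ 0.
Bind Y2 := X2; substituting into the one remaining equation that mentions Y2 gives: h(h(q(X2), X2, h(X2, 3, 3)), 3, p(b, n)) ≐ h(Z, 3, X2).
Decompose h/3: h(q(X2), X2, h(X2, 3, 3)) ≐ Z,  3 ≐ 3,  p(b, n) ≐ X2.
Bind Z := h(q(X2), X2, h(X2, 3, 3)); no other remaining equation mentions Z.
Delete trivial equation 3 ≐ 3.
Bind X2 := p(b, n); no other remaining equation mentions X2. Substituting into the earlier bindings gives Y2 := p(b, n), Z := h(q(p(b, n)), p(b, n), h(p(b, n), 3, 3)).
Delete trivial equation p(0, 0) ≐ p(0, 0).
MGU = { Y2 -> p(b, n), Z -> h(q(p(b, n)), p(b, n), h(p(b, n), 3, 3)), X2 -> p(b, n) }, so Z -> h(q(p(b, n)), p(b, n), h(p(b, n), 3, 3)).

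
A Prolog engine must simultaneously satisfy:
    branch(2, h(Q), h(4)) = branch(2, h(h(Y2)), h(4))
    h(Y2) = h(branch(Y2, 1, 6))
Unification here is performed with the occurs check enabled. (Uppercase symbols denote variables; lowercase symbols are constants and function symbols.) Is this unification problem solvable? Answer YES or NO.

Decompose branch/3: 2 = 2,  h(Q) = h(h(Y2)),  h(4) = h(4).
Delete trivial equation 2 = 2.
Decompose h/1: Q = h(Y2).
Bind Q := h(Y2); no other remaining equation mentions Q.
Delete trivial equation h(4) = h(4).
Decompose h/1: Y2 = branch(Y2, 1, 6).
Occurs check fails: Y2 occurs in branch(Y2, 1, 6); the equation Y2 = branch(Y2, 1, 6) has no finite solution.

NO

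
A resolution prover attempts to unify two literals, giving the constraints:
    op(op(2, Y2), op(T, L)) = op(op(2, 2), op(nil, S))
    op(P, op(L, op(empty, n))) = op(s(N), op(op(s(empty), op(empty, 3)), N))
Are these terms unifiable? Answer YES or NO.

Decompose op/2: op(2, Y2) = op(2, 2),  op(T, L) = op(nil, S).
Decompose op/2: 2 = 2,  Y2 = 2.
Delete trivial equation 2 = 2.
Bind Y2 := 2; no other remaining equation mentions Y2.
Decompose op/2: T = nil,  L = S.
Bind T := nil; no other remaining equation mentions T.
Bind L := S; substituting into the remaining equation gives: op(P, op(S, op(empty, n))) = op(s(N), op(op(s(empty), op(empty, 3)), N)).
Decompose op/2: P = s(N),  op(S, op(empty, n)) = op(op(s(empty), op(empty, 3)), N).
Bind P := s(N); no other remaining equation mentions P.
Decompose op/2: S = op(s(empty), op(empty, 3)),  op(empty, n) = N.
Bind S := op(s(empty), op(empty, 3)); no other remaining equation mentions S. Substituting into the earlier binding gives L := op(s(empty), op(empty, 3)).
Bind N := op(empty, n). Substituting into the earlier binding gives P := s(op(empty, n)).
No equations remain and no clash or occurs-check failure arose, so a unifier exists.

YES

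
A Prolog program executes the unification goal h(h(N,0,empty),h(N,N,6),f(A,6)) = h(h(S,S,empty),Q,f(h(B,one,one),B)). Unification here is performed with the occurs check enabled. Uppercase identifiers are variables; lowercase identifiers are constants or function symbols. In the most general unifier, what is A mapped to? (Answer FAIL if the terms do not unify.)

Decompose h/3: h(N,0,empty) = h(S,S,empty),  h(N,N,6) = Q,  f(A,6) = f(h(B,one,one),B).
Decompose h/3: N = S,  0 = S,  empty = empty.
Bind N := S; substituting into the one remaining equation that mentions N gives: h(S,S,6) = Q.
Bind S := 0; substituting into the one remaining equation that mentions S gives: h(0,0,6) = Q. Substituting into the earlier binding gives N := 0.
Delete trivial equation empty = empty.
Bind Q := h(0,0,6); no other remaining equation mentions Q.
Decompose f/2: A = h(B,one,one),  6 = B.
Bind A := h(B,one,one); no other remaining equation mentions A.
Bind B := 6. Substituting into the earlier binding gives A := h(6,one,one).
MGU = { N = 0, S = 0, Q = h(0,0,6), A = h(6,one,one), B = 6 }, so A = h(6,one,one).

h(6,one,one)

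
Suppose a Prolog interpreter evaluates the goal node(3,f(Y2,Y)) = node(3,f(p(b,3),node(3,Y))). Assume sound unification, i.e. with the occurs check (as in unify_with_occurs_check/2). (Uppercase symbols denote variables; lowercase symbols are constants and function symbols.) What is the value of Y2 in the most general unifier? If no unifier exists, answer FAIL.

FAIL

Decompose node/2: 3 = 3,  f(Y2,Y) = f(p(b,3),node(3,Y)).
Delete trivial equation 3 = 3.
Decompose f/2: Y2 = p(b,3),  Y = node(3,Y).
Bind Y2 := p(b,3); no other remaining equation mentions Y2.
Occurs check fails: Y occurs in node(3,Y); the equation Y = node(3,Y) has no finite solution.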